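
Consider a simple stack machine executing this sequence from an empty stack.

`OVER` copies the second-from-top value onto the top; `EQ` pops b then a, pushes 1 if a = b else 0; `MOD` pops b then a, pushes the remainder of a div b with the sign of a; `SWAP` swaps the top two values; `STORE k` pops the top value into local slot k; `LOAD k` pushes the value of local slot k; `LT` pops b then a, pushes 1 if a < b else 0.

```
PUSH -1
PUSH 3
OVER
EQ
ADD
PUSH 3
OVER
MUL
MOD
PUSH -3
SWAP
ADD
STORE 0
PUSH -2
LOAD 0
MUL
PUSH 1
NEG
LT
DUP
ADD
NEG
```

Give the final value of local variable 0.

-4

PUSH -1 → -1
PUSH 3  → -1 3
OVER    → -1 3 -1
EQ      → -1 0
ADD     → -1
PUSH 3  → -1 3
OVER    → -1 3 -1
MUL     → -1 -3
MOD     → -1
PUSH -3 → -1 -3
SWAP    → -3 -1
ADD     → -4
STORE 0 → (empty)
PUSH -2 → -2
LOAD 0  → -2 -4
MUL     → 8
PUSH 1  → 8 1
NEG     → 8 -1
LT      → 0
DUP     → 0 0
ADD     → 0
NEG     → 0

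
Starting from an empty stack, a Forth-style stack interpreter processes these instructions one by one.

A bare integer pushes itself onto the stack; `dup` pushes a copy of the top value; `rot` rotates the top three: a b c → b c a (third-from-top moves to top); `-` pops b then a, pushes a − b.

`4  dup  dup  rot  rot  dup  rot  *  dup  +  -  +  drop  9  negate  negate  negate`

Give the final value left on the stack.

-9

4      -> [4]
dup    -> [4, 4]
dup    -> [4, 4, 4]
rot    -> [4, 4, 4]
rot    -> [4, 4, 4]
dup    -> [4, 4, 4, 4]
rot    -> [4, 4, 4, 4]
*      -> [4, 4, 16]
dup    -> [4, 4, 16, 16]
+      -> [4, 4, 32]
-      -> [4, -28]
+      -> [-24]
drop   -> []
9      -> [9]
negate -> [-9]
negate -> [9]
negate -> [-9]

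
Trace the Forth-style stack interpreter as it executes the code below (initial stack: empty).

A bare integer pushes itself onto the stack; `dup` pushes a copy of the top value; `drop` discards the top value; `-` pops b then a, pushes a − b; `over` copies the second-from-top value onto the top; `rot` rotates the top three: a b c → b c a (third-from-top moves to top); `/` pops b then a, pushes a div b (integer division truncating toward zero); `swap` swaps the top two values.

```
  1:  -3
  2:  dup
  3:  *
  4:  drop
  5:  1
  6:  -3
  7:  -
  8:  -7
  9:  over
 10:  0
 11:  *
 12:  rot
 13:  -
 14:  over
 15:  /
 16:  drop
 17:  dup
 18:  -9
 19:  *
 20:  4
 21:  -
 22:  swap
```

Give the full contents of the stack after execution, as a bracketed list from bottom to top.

-3    -3
dup   -3 -3
*     9
drop  (empty)
1     1
-3    1 -3
-     4
-7    4 -7
over  4 -7 4
0     4 -7 4 0
*     4 -7 0
rot   -7 0 4
-     -7 -4
over  -7 -4 -7
/     -7 0
drop  -7
dup   -7 -7
-9    -7 -7 -9
*     -7 63
4     -7 63 4
-     -7 59
swap  59 -7

[59, -7]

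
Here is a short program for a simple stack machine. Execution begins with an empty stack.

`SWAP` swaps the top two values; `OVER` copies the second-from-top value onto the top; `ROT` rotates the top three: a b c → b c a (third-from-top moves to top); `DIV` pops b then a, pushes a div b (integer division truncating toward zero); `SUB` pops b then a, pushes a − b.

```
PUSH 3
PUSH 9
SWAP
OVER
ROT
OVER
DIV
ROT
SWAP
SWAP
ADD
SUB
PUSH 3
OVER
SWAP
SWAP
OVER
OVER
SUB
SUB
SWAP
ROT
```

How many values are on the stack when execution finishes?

PUSH 3 -> 3
PUSH 9 -> 3 9
SWAP   -> 9 3
OVER   -> 9 3 9
ROT    -> 3 9 9
OVER   -> 3 9 9 9
DIV    -> 3 9 1
ROT    -> 9 1 3
SWAP   -> 9 3 1
SWAP   -> 9 1 3
ADD    -> 9 4
SUB    -> 5
PUSH 3 -> 5 3
OVER   -> 5 3 5
SWAP   -> 5 5 3
SWAP   -> 5 3 5
OVER   -> 5 3 5 3
OVER   -> 5 3 5 3 5
SUB    -> 5 3 5 -2
SUB    -> 5 3 7
SWAP   -> 5 7 3
ROT    -> 7 3 5

3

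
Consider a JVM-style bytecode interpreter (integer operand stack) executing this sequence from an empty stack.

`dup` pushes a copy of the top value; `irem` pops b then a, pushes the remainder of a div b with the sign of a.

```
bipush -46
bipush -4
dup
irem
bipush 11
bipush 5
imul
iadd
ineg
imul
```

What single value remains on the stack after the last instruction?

2530

bipush -46  [-46]
bipush -4   [-46, -4]
dup         [-46, -4, -4]
irem        [-46, 0]
bipush 11   [-46, 0, 11]
bipush 5    [-46, 0, 11, 5]
imul        [-46, 0, 55]
iadd        [-46, 55]
ineg        [-46, -55]
imul        [2530]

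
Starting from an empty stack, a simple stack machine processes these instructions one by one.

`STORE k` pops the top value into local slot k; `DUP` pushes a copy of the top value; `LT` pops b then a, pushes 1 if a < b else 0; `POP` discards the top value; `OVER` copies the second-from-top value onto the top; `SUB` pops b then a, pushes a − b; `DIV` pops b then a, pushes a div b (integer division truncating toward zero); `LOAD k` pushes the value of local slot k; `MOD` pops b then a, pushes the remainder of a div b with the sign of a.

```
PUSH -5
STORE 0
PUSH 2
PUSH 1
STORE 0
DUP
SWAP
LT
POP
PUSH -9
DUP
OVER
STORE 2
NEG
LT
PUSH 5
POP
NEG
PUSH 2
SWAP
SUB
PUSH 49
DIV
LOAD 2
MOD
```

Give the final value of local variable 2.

-9

PUSH -5 -> [-5]
STORE 0 -> []
PUSH 2  -> [2]
PUSH 1  -> [2, 1]
STORE 0 -> [2]
DUP     -> [2, 2]
SWAP    -> [2, 2]
LT      -> [0]
POP     -> []
PUSH -9 -> [-9]
DUP     -> [-9, -9]
OVER    -> [-9, -9, -9]
STORE 2 -> [-9, -9]
NEG     -> [-9, 9]
LT      -> [1]
PUSH 5  -> [1, 5]
POP     -> [1]
NEG     -> [-1]
PUSH 2  -> [-1, 2]
SWAP    -> [2, -1]
SUB     -> [3]
PUSH 49 -> [3, 49]
DIV     -> [0]
LOAD 2  -> [0, -9]
MOD     -> [0]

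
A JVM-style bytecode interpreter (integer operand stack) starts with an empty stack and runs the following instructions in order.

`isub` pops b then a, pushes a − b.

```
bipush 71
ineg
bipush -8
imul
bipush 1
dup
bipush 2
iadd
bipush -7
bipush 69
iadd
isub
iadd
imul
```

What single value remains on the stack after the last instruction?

-32944

bipush 71 → [71]
ineg      → [-71]
bipush -8 → [-71, -8]
imul      → [568]
bipush 1  → [568, 1]
dup       → [568, 1, 1]
bipush 2  → [568, 1, 1, 2]
iadd      → [568, 1, 3]
bipush -7 → [568, 1, 3, -7]
bipush 69 → [568, 1, 3, -7, 69]
iadd      → [568, 1, 3, 62]
isub      → [568, 1, -59]
iadd      → [568, -58]
imul      → [-32944]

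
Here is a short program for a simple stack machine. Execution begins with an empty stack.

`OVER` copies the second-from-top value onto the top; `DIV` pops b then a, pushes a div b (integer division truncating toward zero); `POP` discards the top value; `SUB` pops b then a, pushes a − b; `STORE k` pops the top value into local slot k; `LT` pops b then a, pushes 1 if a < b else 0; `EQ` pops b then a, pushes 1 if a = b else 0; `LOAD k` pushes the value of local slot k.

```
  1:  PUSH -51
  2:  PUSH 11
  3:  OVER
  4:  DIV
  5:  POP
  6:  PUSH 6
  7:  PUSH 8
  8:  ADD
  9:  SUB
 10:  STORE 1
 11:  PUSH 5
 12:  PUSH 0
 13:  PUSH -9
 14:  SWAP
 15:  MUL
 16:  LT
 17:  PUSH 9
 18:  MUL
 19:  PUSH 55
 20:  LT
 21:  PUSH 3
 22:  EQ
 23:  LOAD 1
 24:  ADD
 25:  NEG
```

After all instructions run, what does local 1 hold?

PUSH -51  [-51]
PUSH 11   [-51, 11]
OVER      [-51, 11, -51]
DIV       [-51, 0]
POP       [-51]
PUSH 6    [-51, 6]
PUSH 8    [-51, 6, 8]
ADD       [-51, 14]
SUB       [-65]
STORE 1   []
PUSH 5    [5]
PUSH 0    [5, 0]
PUSH -9   [5, 0, -9]
SWAP      [5, -9, 0]
MUL       [5, 0]
LT        [0]
PUSH 9    [0, 9]
MUL       [0]
PUSH 55   [0, 55]
LT        [1]
PUSH 3    [1, 3]
EQ        [0]
LOAD 1    [0, -65]
ADD       [-65]
NEG       [65]

-65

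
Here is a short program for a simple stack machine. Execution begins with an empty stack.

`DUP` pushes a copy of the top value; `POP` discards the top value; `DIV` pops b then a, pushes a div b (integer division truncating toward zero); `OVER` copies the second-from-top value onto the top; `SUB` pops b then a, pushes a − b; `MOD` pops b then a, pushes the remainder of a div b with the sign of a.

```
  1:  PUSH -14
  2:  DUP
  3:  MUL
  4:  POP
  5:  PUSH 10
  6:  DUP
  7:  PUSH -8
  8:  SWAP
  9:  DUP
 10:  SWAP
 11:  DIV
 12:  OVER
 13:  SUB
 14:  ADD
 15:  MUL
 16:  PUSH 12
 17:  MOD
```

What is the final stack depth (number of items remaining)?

1

PUSH -14 -> -14
DUP      -> -14 -14
MUL      -> 196
POP      -> (empty)
PUSH 10  -> 10
DUP      -> 10 10
PUSH -8  -> 10 10 -8
SWAP     -> 10 -8 10
DUP      -> 10 -8 10 10
SWAP     -> 10 -8 10 10
DIV      -> 10 -8 1
OVER     -> 10 -8 1 -8
SUB      -> 10 -8 9
ADD      -> 10 1
MUL      -> 10
PUSH 12  -> 10 12
MOD      -> 10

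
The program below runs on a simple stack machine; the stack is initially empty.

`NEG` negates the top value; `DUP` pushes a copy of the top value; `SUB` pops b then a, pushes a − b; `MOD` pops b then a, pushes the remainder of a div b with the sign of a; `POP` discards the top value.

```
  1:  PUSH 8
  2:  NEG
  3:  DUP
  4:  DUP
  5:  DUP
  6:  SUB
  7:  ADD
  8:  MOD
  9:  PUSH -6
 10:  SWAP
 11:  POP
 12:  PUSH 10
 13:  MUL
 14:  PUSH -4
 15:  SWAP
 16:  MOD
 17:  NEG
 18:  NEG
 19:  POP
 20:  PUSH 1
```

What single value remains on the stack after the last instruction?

PUSH 8   [8]
NEG      [-8]
DUP      [-8, -8]
DUP      [-8, -8, -8]
DUP      [-8, -8, -8, -8]
SUB      [-8, -8, 0]
ADD      [-8, -8]
MOD      [0]
PUSH -6  [0, -6]
SWAP     [-6, 0]
POP      [-6]
PUSH 10  [-6, 10]
MUL      [-60]
PUSH -4  [-60, -4]
SWAP     [-4, -60]
MOD      [-4]
NEG      [4]
NEG      [-4]
POP      []
PUSH 1   [1]

1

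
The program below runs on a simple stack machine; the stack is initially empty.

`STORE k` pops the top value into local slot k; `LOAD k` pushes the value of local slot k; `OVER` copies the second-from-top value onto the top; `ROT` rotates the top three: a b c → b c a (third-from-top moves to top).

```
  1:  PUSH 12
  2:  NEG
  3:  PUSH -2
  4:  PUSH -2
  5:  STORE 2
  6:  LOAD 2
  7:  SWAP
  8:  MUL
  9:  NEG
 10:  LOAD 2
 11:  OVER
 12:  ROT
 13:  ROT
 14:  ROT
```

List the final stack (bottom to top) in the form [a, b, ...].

PUSH 12 -> 12
NEG     -> -12
PUSH -2 -> -12 -2
PUSH -2 -> -12 -2 -2
STORE 2 -> -12 -2
LOAD 2  -> -12 -2 -2
SWAP    -> -12 -2 -2
MUL     -> -12 4
NEG     -> -12 -4
LOAD 2  -> -12 -4 -2
OVER    -> -12 -4 -2 -4
ROT     -> -12 -2 -4 -4
ROT     -> -12 -4 -4 -2
ROT     -> -12 -4 -2 -4

[-12, -4, -2, -4]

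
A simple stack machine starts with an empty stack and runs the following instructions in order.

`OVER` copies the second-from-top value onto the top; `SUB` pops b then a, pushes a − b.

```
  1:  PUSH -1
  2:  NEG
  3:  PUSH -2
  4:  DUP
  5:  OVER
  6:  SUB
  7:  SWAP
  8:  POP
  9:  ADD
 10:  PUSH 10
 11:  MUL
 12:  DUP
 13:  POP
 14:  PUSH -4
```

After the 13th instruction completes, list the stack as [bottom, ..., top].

PUSH -1 -> [-1]
NEG     -> [1]
PUSH -2 -> [1, -2]
DUP     -> [1, -2, -2]
OVER    -> [1, -2, -2, -2]
SUB     -> [1, -2, 0]
SWAP    -> [1, 0, -2]
POP     -> [1, 0]
ADD     -> [1]
PUSH 10 -> [1, 10]
MUL     -> [10]
DUP     -> [10, 10]
POP     -> [10]

[10]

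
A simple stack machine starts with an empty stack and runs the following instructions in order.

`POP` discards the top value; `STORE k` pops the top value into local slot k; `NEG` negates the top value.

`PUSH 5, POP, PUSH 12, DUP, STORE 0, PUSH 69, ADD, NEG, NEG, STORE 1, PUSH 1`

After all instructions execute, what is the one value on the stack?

1

PUSH 5  : [5]
POP     : []
PUSH 12 : [12]
DUP     : [12, 12]
STORE 0 : [12]
PUSH 69 : [12, 69]
ADD     : [81]
NEG     : [-81]
NEG     : [81]
STORE 1 : []
PUSH 1  : [1]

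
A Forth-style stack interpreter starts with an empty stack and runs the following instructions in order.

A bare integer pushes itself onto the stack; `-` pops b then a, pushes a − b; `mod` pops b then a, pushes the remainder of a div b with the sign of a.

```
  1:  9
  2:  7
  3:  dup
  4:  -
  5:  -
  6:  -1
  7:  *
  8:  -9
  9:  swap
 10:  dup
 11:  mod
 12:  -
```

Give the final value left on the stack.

-9

9    → [9]
7    → [9, 7]
dup  → [9, 7, 7]
-    → [9, 0]
-    → [9]
-1   → [9, -1]
*    → [-9]
-9   → [-9, -9]
swap → [-9, -9]
dup  → [-9, -9, -9]
mod  → [-9, 0]
-    → [-9]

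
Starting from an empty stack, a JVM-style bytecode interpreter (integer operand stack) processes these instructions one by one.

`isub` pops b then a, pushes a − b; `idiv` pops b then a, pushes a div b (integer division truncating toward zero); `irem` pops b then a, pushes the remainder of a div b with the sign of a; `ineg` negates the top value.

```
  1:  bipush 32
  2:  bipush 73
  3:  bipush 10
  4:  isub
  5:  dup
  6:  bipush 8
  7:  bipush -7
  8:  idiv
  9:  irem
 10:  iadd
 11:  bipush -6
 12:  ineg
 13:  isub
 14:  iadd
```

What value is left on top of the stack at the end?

89

bipush 32 → [32]
bipush 73 → [32, 73]
bipush 10 → [32, 73, 10]
isub      → [32, 63]
dup       → [32, 63, 63]
bipush 8  → [32, 63, 63, 8]
bipush -7 → [32, 63, 63, 8, -7]
idiv      → [32, 63, 63, -1]
irem      → [32, 63, 0]
iadd      → [32, 63]
bipush -6 → [32, 63, -6]
ineg      → [32, 63, 6]
isub      → [32, 57]
iadd      → [89]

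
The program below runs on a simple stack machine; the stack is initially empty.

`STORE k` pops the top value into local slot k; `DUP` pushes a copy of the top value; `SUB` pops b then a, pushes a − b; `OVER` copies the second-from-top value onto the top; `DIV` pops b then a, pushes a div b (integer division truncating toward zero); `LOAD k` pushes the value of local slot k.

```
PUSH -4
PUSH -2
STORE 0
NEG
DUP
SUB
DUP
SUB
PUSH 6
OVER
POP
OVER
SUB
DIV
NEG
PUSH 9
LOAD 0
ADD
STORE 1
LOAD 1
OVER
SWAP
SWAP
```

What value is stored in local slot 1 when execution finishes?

7

PUSH -4  -4
PUSH -2  -4 -2
STORE 0  -4
NEG      4
DUP      4 4
SUB      0
DUP      0 0
SUB      0
PUSH 6   0 6
OVER     0 6 0
POP      0 6
OVER     0 6 0
SUB      0 6
DIV      0
NEG      0
PUSH 9   0 9
LOAD 0   0 9 -2
ADD      0 7
STORE 1  0
LOAD 1   0 7
OVER     0 7 0
SWAP     0 0 7
SWAP     0 7 0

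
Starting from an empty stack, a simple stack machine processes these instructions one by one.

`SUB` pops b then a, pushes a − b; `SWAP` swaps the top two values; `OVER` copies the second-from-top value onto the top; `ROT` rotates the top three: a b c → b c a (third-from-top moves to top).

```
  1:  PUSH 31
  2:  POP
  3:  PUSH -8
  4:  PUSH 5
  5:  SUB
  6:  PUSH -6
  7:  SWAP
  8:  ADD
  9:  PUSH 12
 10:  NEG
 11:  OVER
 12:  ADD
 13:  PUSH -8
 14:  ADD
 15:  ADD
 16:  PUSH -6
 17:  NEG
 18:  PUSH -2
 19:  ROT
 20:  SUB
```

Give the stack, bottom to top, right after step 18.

[-58, 6, -2]

PUSH 31  31
POP      (empty)
PUSH -8  -8
PUSH 5   -8 5
SUB      -13
PUSH -6  -13 -6
SWAP     -6 -13
ADD      -19
PUSH 12  -19 12
NEG      -19 -12
OVER     -19 -12 -19
ADD      -19 -31
PUSH -8  -19 -31 -8
ADD      -19 -39
ADD      -58
PUSH -6  -58 -6
NEG      -58 6
PUSH -2  -58 6 -2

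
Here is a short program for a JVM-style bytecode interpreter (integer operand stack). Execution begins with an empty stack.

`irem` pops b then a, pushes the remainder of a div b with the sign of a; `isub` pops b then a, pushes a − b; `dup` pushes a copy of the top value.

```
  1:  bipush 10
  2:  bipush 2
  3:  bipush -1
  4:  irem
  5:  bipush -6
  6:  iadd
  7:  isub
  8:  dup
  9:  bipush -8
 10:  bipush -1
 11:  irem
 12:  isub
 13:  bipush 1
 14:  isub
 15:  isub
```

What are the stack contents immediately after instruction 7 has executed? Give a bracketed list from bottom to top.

bipush 10 → 10
bipush 2  → 10 2
bipush -1 → 10 2 -1
irem      → 10 0
bipush -6 → 10 0 -6
iadd      → 10 -6
isub      → 16

[16]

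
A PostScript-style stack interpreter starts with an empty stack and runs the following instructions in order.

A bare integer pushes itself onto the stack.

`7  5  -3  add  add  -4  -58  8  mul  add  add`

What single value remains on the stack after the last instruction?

7    [7]
5    [7, 5]
-3   [7, 5, -3]
add  [7, 2]
add  [9]
-4   [9, -4]
-58  [9, -4, -58]
8    [9, -4, -58, 8]
mul  [9, -4, -464]
add  [9, -468]
add  [-459]

-459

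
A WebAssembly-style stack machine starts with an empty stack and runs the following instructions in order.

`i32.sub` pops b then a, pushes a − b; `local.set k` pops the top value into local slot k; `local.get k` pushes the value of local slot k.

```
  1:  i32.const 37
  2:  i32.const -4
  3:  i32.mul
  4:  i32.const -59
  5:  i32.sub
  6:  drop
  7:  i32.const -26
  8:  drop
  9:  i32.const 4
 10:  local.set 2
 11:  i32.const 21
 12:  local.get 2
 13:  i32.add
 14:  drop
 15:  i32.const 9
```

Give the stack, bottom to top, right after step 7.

[-26]

i32.const 37   37
i32.const -4   37 -4
i32.mul        -148
i32.const -59  -148 -59
i32.sub        -89
drop           (empty)
i32.const -26  -26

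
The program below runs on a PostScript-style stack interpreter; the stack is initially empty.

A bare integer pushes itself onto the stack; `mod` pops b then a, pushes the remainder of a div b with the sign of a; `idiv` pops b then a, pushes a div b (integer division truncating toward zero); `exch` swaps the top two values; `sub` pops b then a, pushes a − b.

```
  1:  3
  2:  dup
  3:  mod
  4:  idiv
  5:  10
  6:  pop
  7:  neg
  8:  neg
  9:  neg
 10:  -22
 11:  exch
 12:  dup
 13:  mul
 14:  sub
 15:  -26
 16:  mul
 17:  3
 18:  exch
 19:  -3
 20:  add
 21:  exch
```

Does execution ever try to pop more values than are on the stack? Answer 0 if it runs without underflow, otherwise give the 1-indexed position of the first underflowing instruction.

4

3   -> [3]
dup -> [3, 3]
mod -> [0]
idiv  — needs 2 operands, stack has 1 → underflow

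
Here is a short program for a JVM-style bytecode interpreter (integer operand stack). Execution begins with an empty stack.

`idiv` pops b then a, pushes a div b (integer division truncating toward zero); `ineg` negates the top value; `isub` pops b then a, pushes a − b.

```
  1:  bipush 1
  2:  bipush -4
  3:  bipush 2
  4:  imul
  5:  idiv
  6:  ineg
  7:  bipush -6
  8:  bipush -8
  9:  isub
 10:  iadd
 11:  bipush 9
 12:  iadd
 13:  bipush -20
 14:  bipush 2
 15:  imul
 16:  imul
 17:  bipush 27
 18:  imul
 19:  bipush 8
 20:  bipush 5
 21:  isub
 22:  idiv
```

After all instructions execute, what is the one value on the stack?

-3960

bipush 1   : 1
bipush -4  : 1 -4
bipush 2   : 1 -4 2
imul       : 1 -8
idiv       : 0
ineg       : 0
bipush -6  : 0 -6
bipush -8  : 0 -6 -8
isub       : 0 2
iadd       : 2
bipush 9   : 2 9
iadd       : 11
bipush -20 : 11 -20
bipush 2   : 11 -20 2
imul       : 11 -40
imul       : -440
bipush 27  : -440 27
imul       : -11880
bipush 8   : -11880 8
bipush 5   : -11880 8 5
isub       : -11880 3
idiv       : -3960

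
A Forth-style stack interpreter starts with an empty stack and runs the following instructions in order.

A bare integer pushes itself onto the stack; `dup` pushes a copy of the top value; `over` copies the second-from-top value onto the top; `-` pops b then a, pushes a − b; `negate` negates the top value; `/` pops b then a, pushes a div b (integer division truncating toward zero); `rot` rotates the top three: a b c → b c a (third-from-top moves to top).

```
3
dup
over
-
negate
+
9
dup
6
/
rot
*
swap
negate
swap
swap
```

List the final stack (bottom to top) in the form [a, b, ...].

3      : [3]
dup    : [3, 3]
over   : [3, 3, 3]
-      : [3, 0]
negate : [3, 0]
+      : [3]
9      : [3, 9]
dup    : [3, 9, 9]
6      : [3, 9, 9, 6]
/      : [3, 9, 1]
rot    : [9, 1, 3]
*      : [9, 3]
swap   : [3, 9]
negate : [3, -9]
swap   : [-9, 3]
swap   : [3, -9]

[3, -9]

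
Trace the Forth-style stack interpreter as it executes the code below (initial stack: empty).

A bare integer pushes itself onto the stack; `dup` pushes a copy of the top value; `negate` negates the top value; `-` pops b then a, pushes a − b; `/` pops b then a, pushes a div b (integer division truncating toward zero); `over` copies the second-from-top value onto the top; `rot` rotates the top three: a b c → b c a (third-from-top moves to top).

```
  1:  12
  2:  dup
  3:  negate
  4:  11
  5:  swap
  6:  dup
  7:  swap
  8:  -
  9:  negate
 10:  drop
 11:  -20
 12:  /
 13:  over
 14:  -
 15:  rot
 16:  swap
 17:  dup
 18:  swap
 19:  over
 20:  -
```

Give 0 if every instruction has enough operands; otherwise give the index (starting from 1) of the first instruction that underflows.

15

12      12
dup     12 12
negate  12 -12
11      12 -12 11
swap    12 11 -12
dup     12 11 -12 -12
swap    12 11 -12 -12
-       12 11 0
negate  12 11 0
drop    12 11
-20     12 11 -20
/       12 0
over    12 0 12
-       12 -12
rot  — needs 3 operands, stack has 2 → underflow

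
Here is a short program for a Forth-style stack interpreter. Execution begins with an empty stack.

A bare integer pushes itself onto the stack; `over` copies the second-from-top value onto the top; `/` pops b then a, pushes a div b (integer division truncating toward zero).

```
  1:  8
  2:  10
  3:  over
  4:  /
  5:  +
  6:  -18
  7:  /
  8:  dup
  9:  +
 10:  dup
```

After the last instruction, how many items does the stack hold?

8     [8]
10    [8, 10]
over  [8, 10, 8]
/     [8, 1]
+     [9]
-18   [9, -18]
/     [0]
dup   [0, 0]
+     [0]
dup   [0, 0]

2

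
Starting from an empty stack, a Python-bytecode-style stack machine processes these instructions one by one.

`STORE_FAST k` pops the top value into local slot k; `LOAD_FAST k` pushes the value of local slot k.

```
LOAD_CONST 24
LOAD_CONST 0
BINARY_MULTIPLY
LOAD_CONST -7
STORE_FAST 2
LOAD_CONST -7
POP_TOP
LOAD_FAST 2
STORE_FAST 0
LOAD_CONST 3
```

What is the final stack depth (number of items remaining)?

LOAD_CONST 24   : 24
LOAD_CONST 0    : 24 0
BINARY_MULTIPLY : 0
LOAD_CONST -7   : 0 -7
STORE_FAST 2    : 0
LOAD_CONST -7   : 0 -7
POP_TOP         : 0
LOAD_FAST 2     : 0 -7
STORE_FAST 0    : 0
LOAD_CONST 3    : 0 3

2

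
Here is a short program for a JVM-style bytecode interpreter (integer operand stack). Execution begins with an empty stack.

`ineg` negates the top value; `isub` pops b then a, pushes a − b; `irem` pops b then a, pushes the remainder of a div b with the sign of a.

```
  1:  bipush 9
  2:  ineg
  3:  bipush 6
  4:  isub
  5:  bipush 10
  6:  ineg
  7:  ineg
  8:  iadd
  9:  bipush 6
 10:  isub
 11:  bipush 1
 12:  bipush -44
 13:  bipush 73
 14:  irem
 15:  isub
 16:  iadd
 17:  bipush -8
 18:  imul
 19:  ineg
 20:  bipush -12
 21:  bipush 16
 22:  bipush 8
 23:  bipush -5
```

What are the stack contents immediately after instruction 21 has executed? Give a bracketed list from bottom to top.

[272, -12, 16]

bipush 9    9
ineg        -9
bipush 6    -9 6
isub        -15
bipush 10   -15 10
ineg        -15 -10
ineg        -15 10
iadd        -5
bipush 6    -5 6
isub        -11
bipush 1    -11 1
bipush -44  -11 1 -44
bipush 73   -11 1 -44 73
irem        -11 1 -44
isub        -11 45
iadd        34
bipush -8   34 -8
imul        -272
ineg        272
bipush -12  272 -12
bipush 16   272 -12 16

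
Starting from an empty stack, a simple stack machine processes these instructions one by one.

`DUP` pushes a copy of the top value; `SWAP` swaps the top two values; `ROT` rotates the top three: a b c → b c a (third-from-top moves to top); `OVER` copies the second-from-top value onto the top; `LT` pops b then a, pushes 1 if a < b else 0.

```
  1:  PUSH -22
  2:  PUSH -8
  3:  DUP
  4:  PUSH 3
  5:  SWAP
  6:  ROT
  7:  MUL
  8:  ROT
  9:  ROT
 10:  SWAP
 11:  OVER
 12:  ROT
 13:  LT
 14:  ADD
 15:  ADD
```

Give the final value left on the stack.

42

PUSH -22 : [-22]
PUSH -8  : [-22, -8]
DUP      : [-22, -8, -8]
PUSH 3   : [-22, -8, -8, 3]
SWAP     : [-22, -8, 3, -8]
ROT      : [-22, 3, -8, -8]
MUL      : [-22, 3, 64]
ROT      : [3, 64, -22]
ROT      : [64, -22, 3]
SWAP     : [64, 3, -22]
OVER     : [64, 3, -22, 3]
ROT      : [64, -22, 3, 3]
LT       : [64, -22, 0]
ADD      : [64, -22]
ADD      : [42]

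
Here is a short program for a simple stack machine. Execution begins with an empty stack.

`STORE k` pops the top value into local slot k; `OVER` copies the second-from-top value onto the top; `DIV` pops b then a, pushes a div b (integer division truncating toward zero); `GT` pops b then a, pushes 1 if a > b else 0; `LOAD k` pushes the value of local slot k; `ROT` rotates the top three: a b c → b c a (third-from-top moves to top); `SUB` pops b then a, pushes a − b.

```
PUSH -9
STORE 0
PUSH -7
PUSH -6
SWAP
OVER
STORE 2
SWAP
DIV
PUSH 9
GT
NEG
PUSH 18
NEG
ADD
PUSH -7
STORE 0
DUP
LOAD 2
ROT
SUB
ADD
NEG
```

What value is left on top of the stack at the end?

PUSH -9 → [-9]
STORE 0 → []
PUSH -7 → [-7]
PUSH -6 → [-7, -6]
SWAP    → [-6, -7]
OVER    → [-6, -7, -6]
STORE 2 → [-6, -7]
SWAP    → [-7, -6]
DIV     → [1]
PUSH 9  → [1, 9]
GT      → [0]
NEG     → [0]
PUSH 18 → [0, 18]
NEG     → [0, -18]
ADD     → [-18]
PUSH -7 → [-18, -7]
STORE 0 → [-18]
DUP     → [-18, -18]
LOAD 2  → [-18, -18, -6]
ROT     → [-18, -6, -18]
SUB     → [-18, 12]
ADD     → [-6]
NEG     → [6]

6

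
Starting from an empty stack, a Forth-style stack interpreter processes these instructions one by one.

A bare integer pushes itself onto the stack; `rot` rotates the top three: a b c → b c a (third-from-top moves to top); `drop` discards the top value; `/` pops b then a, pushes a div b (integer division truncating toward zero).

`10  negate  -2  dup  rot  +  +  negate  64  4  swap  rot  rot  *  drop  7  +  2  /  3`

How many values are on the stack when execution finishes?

2

10     : 10
negate : -10
-2     : -10 -2
dup    : -10 -2 -2
rot    : -2 -2 -10
+      : -2 -12
+      : -14
negate : 14
64     : 14 64
4      : 14 64 4
swap   : 14 4 64
rot    : 4 64 14
rot    : 64 14 4
*      : 64 56
drop   : 64
7      : 64 7
+      : 71
2      : 71 2
/      : 35
3      : 35 3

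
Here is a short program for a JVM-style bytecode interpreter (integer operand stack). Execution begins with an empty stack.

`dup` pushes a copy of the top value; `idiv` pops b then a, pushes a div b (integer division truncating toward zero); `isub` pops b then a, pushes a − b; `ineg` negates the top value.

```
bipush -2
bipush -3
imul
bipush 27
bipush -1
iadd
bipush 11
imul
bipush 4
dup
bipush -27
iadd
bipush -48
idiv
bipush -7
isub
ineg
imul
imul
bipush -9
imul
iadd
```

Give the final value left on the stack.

72078

bipush -2   [-2]
bipush -3   [-2, -3]
imul        [6]
bipush 27   [6, 27]
bipush -1   [6, 27, -1]
iadd        [6, 26]
bipush 11   [6, 26, 11]
imul        [6, 286]
bipush 4    [6, 286, 4]
dup         [6, 286, 4, 4]
bipush -27  [6, 286, 4, 4, -27]
iadd        [6, 286, 4, -23]
bipush -48  [6, 286, 4, -23, -48]
idiv        [6, 286, 4, 0]
bipush -7   [6, 286, 4, 0, -7]
isub        [6, 286, 4, 7]
ineg        [6, 286, 4, -7]
imul        [6, 286, -28]
imul        [6, -8008]
bipush -9   [6, -8008, -9]
imul        [6, 72072]
iadd        [72078]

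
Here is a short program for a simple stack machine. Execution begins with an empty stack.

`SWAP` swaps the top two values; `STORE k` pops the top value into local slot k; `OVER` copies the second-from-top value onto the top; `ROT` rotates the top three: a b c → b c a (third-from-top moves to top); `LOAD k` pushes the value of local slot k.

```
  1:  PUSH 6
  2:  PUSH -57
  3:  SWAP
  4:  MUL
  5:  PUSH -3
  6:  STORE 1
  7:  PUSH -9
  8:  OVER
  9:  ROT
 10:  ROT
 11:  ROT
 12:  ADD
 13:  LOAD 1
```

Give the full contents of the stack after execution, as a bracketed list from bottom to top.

PUSH 6    [6]
PUSH -57  [6, -57]
SWAP      [-57, 6]
MUL       [-342]
PUSH -3   [-342, -3]
STORE 1   [-342]
PUSH -9   [-342, -9]
OVER      [-342, -9, -342]
ROT       [-9, -342, -342]
ROT       [-342, -342, -9]
ROT       [-342, -9, -342]
ADD       [-342, -351]
LOAD 1    [-342, -351, -3]

[-342, -351, -3]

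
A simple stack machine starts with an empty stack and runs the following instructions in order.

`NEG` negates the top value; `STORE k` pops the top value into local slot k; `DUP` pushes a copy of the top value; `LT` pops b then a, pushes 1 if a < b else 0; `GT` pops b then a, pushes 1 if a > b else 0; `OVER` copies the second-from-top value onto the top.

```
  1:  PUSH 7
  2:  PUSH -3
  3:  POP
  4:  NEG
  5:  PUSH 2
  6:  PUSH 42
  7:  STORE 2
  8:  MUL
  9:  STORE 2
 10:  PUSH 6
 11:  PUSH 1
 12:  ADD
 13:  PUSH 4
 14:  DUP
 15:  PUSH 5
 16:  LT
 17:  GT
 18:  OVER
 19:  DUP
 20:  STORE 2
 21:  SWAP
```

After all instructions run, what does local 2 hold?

7

PUSH 7  : 7
PUSH -3 : 7 -3
POP     : 7
NEG     : -7
PUSH 2  : -7 2
PUSH 42 : -7 2 42
STORE 2 : -7 2
MUL     : -14
STORE 2 : (empty)
PUSH 6  : 6
PUSH 1  : 6 1
ADD     : 7
PUSH 4  : 7 4
DUP     : 7 4 4
PUSH 5  : 7 4 4 5
LT      : 7 4 1
GT      : 7 1
OVER    : 7 1 7
DUP     : 7 1 7 7
STORE 2 : 7 1 7
SWAP    : 7 7 1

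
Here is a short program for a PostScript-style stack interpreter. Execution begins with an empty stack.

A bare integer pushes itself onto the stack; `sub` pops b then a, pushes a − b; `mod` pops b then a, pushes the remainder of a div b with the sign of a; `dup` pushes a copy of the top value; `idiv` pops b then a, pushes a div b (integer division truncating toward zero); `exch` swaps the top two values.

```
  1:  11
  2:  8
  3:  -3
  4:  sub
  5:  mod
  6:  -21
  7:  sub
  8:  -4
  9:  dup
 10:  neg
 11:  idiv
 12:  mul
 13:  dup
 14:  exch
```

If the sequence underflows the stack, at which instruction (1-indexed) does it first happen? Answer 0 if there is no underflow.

0

11   → [11]
8    → [11, 8]
-3   → [11, 8, -3]
sub  → [11, 11]
mod  → [0]
-21  → [0, -21]
sub  → [21]
-4   → [21, -4]
dup  → [21, -4, -4]
neg  → [21, -4, 4]
idiv → [21, -1]
mul  → [-21]
dup  → [-21, -21]
exch → [-21, -21]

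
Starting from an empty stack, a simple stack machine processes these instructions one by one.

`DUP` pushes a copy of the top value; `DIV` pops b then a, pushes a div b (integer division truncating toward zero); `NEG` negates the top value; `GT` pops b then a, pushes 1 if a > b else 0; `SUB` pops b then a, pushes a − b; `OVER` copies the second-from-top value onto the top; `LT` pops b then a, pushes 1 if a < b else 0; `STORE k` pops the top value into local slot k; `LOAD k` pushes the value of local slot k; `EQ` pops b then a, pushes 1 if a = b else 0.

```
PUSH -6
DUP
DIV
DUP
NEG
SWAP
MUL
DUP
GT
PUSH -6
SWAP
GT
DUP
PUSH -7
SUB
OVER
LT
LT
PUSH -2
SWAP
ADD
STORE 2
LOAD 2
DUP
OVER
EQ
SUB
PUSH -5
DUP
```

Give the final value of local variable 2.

-2

PUSH -6 -> -6
DUP     -> -6 -6
DIV     -> 1
DUP     -> 1 1
NEG     -> 1 -1
SWAP    -> -1 1
MUL     -> -1
DUP     -> -1 -1
GT      -> 0
PUSH -6 -> 0 -6
SWAP    -> -6 0
GT      -> 0
DUP     -> 0 0
PUSH -7 -> 0 0 -7
SUB     -> 0 7
OVER    -> 0 7 0
LT      -> 0 0
LT      -> 0
PUSH -2 -> 0 -2
SWAP    -> -2 0
ADD     -> -2
STORE 2 -> (empty)
LOAD 2  -> -2
DUP     -> -2 -2
OVER    -> -2 -2 -2
EQ      -> -2 1
SUB     -> -3
PUSH -5 -> -3 -5
DUP     -> -3 -5 -5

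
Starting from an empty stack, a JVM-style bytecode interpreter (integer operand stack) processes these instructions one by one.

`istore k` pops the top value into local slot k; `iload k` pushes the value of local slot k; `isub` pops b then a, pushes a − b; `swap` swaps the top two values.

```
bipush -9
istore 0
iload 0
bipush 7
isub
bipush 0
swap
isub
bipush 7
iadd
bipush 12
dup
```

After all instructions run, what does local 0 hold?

-9

bipush -9  -9
istore 0   (empty)
iload 0    -9
bipush 7   -9 7
isub       -16
bipush 0   -16 0
swap       0 -16
isub       16
bipush 7   16 7
iadd       23
bipush 12  23 12
dup        23 12 12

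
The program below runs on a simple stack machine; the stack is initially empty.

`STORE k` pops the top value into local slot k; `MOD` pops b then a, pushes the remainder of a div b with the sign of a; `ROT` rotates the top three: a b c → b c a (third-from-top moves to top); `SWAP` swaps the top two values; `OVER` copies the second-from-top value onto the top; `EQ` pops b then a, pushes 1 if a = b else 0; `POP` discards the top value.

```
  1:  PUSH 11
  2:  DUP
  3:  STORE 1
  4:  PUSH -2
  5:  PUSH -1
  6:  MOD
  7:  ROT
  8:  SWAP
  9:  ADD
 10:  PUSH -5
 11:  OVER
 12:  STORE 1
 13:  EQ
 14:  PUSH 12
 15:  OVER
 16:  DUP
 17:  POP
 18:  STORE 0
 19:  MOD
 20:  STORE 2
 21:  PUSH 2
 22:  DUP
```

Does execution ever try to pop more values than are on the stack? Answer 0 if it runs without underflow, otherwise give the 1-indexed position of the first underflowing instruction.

7

PUSH 11 : [11]
DUP     : [11, 11]
STORE 1 : [11]
PUSH -2 : [11, -2]
PUSH -1 : [11, -2, -1]
MOD     : [11, 0]
ROT  — needs 3 operands, stack has 2 → underflow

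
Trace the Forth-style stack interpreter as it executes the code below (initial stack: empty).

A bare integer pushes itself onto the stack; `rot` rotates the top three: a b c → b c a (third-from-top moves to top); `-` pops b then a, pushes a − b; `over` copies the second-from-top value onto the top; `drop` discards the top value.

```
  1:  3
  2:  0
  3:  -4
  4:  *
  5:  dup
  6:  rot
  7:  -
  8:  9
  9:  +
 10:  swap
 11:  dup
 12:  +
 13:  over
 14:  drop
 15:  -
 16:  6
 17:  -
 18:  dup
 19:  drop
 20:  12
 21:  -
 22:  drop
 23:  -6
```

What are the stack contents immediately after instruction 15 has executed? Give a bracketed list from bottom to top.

[6]

3    : [3]
0    : [3, 0]
-4   : [3, 0, -4]
*    : [3, 0]
dup  : [3, 0, 0]
rot  : [0, 0, 3]
-    : [0, -3]
9    : [0, -3, 9]
+    : [0, 6]
swap : [6, 0]
dup  : [6, 0, 0]
+    : [6, 0]
over : [6, 0, 6]
drop : [6, 0]
-    : [6]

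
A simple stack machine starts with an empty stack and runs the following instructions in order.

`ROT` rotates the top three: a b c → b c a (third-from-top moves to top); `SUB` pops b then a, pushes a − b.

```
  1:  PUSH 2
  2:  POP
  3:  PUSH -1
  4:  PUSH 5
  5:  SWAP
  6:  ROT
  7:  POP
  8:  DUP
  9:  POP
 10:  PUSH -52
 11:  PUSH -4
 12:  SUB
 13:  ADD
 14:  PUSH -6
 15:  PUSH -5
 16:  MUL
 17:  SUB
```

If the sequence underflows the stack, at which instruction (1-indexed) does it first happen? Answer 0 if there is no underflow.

6

PUSH 2   [2]
POP      []
PUSH -1  [-1]
PUSH 5   [-1, 5]
SWAP     [5, -1]
ROT  — needs 3 operands, stack has 2 → underflow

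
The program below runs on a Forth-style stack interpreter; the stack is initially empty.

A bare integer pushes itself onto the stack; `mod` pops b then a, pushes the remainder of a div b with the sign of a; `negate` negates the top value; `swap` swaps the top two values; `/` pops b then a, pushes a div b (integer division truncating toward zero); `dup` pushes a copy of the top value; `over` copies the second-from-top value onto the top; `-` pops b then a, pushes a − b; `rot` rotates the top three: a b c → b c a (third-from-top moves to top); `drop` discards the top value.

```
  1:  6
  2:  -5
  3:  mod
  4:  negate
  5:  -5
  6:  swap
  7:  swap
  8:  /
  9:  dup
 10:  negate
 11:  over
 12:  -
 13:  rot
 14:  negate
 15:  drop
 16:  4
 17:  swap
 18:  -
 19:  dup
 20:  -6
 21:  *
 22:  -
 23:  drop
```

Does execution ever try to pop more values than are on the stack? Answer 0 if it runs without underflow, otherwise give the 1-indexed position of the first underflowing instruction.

13

6      → 6
-5     → 6 -5
mod    → 1
negate → -1
-5     → -1 -5
swap   → -5 -1
swap   → -1 -5
/      → 0
dup    → 0 0
negate → 0 0
over   → 0 0 0
-      → 0 0
rot  — needs 3 operands, stack has 2 → underflow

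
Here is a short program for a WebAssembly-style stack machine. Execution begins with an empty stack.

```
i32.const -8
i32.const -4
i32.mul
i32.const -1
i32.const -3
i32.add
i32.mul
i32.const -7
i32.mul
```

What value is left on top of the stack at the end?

896

i32.const -8 → [-8]
i32.const -4 → [-8, -4]
i32.mul      → [32]
i32.const -1 → [32, -1]
i32.const -3 → [32, -1, -3]
i32.add      → [32, -4]
i32.mul      → [-128]
i32.const -7 → [-128, -7]
i32.mul      → [896]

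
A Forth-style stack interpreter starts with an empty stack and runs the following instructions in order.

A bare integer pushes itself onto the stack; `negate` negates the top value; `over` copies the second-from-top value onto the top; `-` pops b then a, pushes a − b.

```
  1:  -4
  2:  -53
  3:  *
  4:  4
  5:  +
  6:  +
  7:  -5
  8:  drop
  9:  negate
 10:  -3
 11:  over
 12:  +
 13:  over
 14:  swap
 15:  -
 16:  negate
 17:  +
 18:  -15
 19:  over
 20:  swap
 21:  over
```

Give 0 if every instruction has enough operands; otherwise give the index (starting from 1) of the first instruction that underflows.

-4  : [-4]
-53 : [-4, -53]
*   : [212]
4   : [212, 4]
+   : [216]
+  — needs 2 operands, stack has 1 → underflow

6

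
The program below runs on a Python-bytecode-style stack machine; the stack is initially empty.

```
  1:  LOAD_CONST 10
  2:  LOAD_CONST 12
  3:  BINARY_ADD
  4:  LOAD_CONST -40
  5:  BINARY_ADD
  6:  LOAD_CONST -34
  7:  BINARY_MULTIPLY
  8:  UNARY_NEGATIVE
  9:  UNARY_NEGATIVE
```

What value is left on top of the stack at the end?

612

LOAD_CONST 10    10
LOAD_CONST 12    10 12
BINARY_ADD       22
LOAD_CONST -40   22 -40
BINARY_ADD       -18
LOAD_CONST -34   -18 -34
BINARY_MULTIPLY  612
UNARY_NEGATIVE   -612
UNARY_NEGATIVE   612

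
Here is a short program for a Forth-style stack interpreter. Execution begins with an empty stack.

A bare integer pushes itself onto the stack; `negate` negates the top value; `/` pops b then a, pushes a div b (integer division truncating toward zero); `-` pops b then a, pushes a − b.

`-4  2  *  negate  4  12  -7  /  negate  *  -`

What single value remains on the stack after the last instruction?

-4     -> [-4]
2      -> [-4, 2]
*      -> [-8]
negate -> [8]
4      -> [8, 4]
12     -> [8, 4, 12]
-7     -> [8, 4, 12, -7]
/      -> [8, 4, -1]
negate -> [8, 4, 1]
*      -> [8, 4]
-      -> [4]

4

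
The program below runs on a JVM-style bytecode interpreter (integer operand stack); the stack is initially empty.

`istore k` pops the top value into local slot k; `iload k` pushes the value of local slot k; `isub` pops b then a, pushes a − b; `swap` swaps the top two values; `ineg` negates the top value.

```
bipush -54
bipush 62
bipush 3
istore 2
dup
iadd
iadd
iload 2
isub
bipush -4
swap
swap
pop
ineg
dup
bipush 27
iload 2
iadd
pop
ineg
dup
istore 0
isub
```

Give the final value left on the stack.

bipush -54 → -54
bipush 62  → -54 62
bipush 3   → -54 62 3
istore 2   → -54 62
dup        → -54 62 62
iadd       → -54 124
iadd       → 70
iload 2    → 70 3
isub       → 67
bipush -4  → 67 -4
swap       → -4 67
swap       → 67 -4
pop        → 67
ineg       → -67
dup        → -67 -67
bipush 27  → -67 -67 27
iload 2    → -67 -67 27 3
iadd       → -67 -67 30
pop        → -67 -67
ineg       → -67 67
dup        → -67 67 67
istore 0   → -67 67
isub       → -134

-134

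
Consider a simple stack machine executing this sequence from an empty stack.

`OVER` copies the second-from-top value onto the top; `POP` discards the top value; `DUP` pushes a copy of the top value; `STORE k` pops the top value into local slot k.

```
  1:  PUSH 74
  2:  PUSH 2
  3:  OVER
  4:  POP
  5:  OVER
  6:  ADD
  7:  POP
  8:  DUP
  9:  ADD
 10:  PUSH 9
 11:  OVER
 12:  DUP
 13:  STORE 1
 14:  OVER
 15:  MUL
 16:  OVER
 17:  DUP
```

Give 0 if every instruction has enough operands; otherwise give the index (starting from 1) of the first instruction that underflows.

PUSH 74 -> 74
PUSH 2  -> 74 2
OVER    -> 74 2 74
POP     -> 74 2
OVER    -> 74 2 74
ADD     -> 74 76
POP     -> 74
DUP     -> 74 74
ADD     -> 148
PUSH 9  -> 148 9
OVER    -> 148 9 148
DUP     -> 148 9 148 148
STORE 1 -> 148 9 148
OVER    -> 148 9 148 9
MUL     -> 148 9 1332
OVER    -> 148 9 1332 9
DUP     -> 148 9 1332 9 9

0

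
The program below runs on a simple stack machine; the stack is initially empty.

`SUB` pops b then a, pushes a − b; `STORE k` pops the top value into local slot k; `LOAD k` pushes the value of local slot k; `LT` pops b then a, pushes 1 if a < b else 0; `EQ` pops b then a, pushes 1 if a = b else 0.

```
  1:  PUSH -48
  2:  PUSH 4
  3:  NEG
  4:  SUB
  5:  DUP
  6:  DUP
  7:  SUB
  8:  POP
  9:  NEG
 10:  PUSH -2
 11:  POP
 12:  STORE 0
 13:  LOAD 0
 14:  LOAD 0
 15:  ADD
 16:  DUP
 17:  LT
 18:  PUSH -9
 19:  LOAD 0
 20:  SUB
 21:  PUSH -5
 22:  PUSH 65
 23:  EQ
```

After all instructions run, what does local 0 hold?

PUSH -48  -48
PUSH 4    -48 4
NEG       -48 -4
SUB       -44
DUP       -44 -44
DUP       -44 -44 -44
SUB       -44 0
POP       -44
NEG       44
PUSH -2   44 -2
POP       44
STORE 0   (empty)
LOAD 0    44
LOAD 0    44 44
ADD       88
DUP       88 88
LT        0
PUSH -9   0 -9
LOAD 0    0 -9 44
SUB       0 -53
PUSH -5   0 -53 -5
PUSH 65   0 -53 -5 65
EQ        0 -53 0

44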